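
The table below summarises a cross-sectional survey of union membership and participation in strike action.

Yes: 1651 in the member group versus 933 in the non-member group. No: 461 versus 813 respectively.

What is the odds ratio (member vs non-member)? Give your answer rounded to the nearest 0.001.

From the description: a = 1651, b = 461, c = 933, d = 813.
OR = (a·d)/(b·c) = (1651 × 813) / (461 × 933) = 1342263 / 430113 = 3.12072
The odds of participation in strike action are about 3.12 times as high in the member group.

3.121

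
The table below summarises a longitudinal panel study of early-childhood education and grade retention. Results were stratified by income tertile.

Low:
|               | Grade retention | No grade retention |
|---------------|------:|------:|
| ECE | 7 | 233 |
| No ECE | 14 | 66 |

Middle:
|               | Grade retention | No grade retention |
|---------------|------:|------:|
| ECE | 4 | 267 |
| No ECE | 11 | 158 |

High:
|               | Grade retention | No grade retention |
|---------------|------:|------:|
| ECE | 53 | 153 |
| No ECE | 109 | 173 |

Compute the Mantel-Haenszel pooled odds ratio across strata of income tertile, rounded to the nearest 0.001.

OR_MH = Σ(aᵢdᵢ/nᵢ) / Σ(bᵢcᵢ/nᵢ), where nᵢ is the stratum total.
Stratum 1 (Low): n = 320; a·d/n = 7·66/320 = 1.4438; b·c/n = 233·14/320 = 10.1937
Stratum 2 (Middle): n = 440; a·d/n = 4·158/440 = 1.4364; b·c/n = 267·11/440 = 6.6750
Stratum 3 (High): n = 488; a·d/n = 53·173/488 = 18.7889; b·c/n = 153·109/488 = 34.1742
OR_MH = (1.4438 + 1.4364 + 18.7889) / (10.1937 + 6.6750 + 34.1742) = 21.6690 / 51.0429 = 0.42453

0.425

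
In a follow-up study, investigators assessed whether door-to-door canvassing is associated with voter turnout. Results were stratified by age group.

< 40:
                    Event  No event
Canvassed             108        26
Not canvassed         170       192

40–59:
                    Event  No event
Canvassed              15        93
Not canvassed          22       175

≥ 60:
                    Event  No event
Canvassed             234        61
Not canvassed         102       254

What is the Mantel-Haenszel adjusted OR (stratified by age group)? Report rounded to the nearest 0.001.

OR_MH = Σ(aᵢdᵢ/nᵢ) / Σ(bᵢcᵢ/nᵢ), where nᵢ is the stratum total.
Stratum 1 (< 40): n = 496; a·d/n = 108·192/496 = 41.8065; b·c/n = 26·170/496 = 8.9113
Stratum 2 (40–59): n = 305; a·d/n = 15·175/305 = 8.6066; b·c/n = 93·22/305 = 6.7082
Stratum 3 (≥ 60): n = 651; a·d/n = 234·254/651 = 91.2995; b·c/n = 61·102/651 = 9.5576
OR_MH = (41.8065 + 8.6066 + 91.2995) / (8.9113 + 6.7082 + 9.5576) = 141.7125 / 25.1771 = 5.62863

5.629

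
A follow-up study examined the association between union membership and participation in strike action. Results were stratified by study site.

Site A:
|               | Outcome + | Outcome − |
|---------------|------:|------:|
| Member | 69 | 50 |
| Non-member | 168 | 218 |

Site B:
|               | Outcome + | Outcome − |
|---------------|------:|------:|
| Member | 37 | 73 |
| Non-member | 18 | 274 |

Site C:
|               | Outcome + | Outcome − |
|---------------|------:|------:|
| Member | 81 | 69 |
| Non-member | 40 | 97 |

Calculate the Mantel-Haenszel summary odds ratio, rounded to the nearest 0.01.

2.79

OR_MH = Σ(aᵢdᵢ/nᵢ) / Σ(bᵢcᵢ/nᵢ), where nᵢ is the stratum total.
Stratum 1 (Site A): n = 505; a·d/n = 69·218/505 = 29.7861; b·c/n = 50·168/505 = 16.6337
Stratum 2 (Site B): n = 402; a·d/n = 37·274/402 = 25.2189; b·c/n = 73·18/402 = 3.2687
Stratum 3 (Site C): n = 287; a·d/n = 81·97/287 = 27.3763; b·c/n = 69·40/287 = 9.6167
OR_MH = (29.7861 + 25.2189 + 27.3763) / (16.6337 + 3.2687 + 9.6167) = 82.3814 / 29.5190 = 2.79079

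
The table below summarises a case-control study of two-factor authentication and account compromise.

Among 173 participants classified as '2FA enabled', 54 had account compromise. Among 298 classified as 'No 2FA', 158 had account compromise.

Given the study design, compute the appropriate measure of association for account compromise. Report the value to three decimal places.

0.402

From the description: a = 54, b = 119, c = 158, d = 140.
This is a case-control study: participants were sampled on outcome status, so risks in the source population cannot be estimated directly — relative risk is not valid here. The odds ratio is the appropriate measure.
OR = (a·d)/(b·c) = (54 × 140) / (119 × 158) = 7560 / 18802 = 0.40208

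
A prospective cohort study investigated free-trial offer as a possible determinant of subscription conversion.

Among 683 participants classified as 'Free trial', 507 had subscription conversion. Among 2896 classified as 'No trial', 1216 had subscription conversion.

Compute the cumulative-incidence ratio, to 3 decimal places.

From the description: a = 507, b = 176, c = 1216, d = 1680.
Risk in exposed = 507/683 = 0.74231; risk in unexposed = 1216/2896 = 0.41989.
RR = 0.74231 / 0.41989 = 1.76788
The risk among the exposed is 1.77 times that among the unexposed.

1.768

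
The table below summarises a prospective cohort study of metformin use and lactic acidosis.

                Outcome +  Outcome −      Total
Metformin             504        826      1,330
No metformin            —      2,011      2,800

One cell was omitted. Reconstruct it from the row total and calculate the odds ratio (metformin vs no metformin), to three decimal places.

1.555

The missing cell is in the unexposed row: 2800 − 2011 = 789.
So a = 504, b = 826, c = 789, d = 2011.
OR = (a·d)/(b·c) = (504 × 2011) / (826 × 789) = 1013544 / 651714 = 1.55520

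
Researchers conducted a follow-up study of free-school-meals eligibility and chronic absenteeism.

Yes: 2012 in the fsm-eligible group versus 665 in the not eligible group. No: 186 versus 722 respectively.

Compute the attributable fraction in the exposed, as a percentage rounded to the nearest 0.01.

From the description: a = 2012, b = 186, c = 665, d = 722.
Risk in exposed = 2012/2198 = 0.91538; risk in unexposed = 665/1387 = 0.47945.
RR = 0.91538/0.47945 = 1.90922
AR% = (RR − 1)/RR × 100 = (1.90922 − 1)/1.90922 × 100 = 47.6225%

47.62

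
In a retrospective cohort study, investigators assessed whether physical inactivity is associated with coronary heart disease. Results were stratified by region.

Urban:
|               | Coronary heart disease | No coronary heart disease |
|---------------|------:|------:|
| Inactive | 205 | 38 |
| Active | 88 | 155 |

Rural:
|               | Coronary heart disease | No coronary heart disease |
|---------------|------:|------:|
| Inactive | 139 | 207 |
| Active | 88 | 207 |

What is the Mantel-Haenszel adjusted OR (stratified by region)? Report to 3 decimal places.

3.124

OR_MH = Σ(aᵢdᵢ/nᵢ) / Σ(bᵢcᵢ/nᵢ), where nᵢ is the stratum total.
Stratum 1 (Urban): n = 486; a·d/n = 205·155/486 = 65.3807; b·c/n = 38·88/486 = 6.8807
Stratum 2 (Rural): n = 641; a·d/n = 139·207/641 = 44.8877; b·c/n = 207·88/641 = 28.4181
OR_MH = (65.3807 + 44.8877) / (6.8807 + 28.4181) = 110.2683 / 35.2988 = 3.12386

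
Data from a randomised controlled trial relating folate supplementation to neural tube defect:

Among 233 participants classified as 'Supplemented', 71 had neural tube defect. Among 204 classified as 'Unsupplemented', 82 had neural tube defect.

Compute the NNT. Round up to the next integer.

11

Risk in treated group = 71/233 = 0.30472; risk in control = 82/204 = 0.40196.
Absolute risk reduction = 0.40196 − 0.30472 = 0.09724
NNT = 1 / ARR = 1 / 0.09724 = 10.284 → round up → 11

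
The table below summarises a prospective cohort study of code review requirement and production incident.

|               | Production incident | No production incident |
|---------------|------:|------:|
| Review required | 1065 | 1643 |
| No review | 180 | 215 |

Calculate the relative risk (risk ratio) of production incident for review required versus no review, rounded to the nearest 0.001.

0.863

Cells: a = 1065, b = 1643, c = 180, d = 215.
Risk in exposed = 1065/2708 = 0.39328; risk in unexposed = 180/395 = 0.45570.
RR = 0.39328 / 0.45570 = 0.86303
The risk is 14% lower among the exposed than among the unexposed.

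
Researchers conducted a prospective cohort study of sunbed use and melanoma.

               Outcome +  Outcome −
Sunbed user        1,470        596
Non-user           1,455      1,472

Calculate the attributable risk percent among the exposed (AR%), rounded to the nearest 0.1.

30.1

Cells: a = 1470, b = 596, c = 1455, d = 1472.
Risk in exposed = 1470/2066 = 0.71152; risk in unexposed = 1455/2927 = 0.49710.
RR = 0.71152/0.49710 = 1.43135
AR% = (RR − 1)/RR × 100 = (1.43135 − 1)/1.43135 × 100 = 30.1360%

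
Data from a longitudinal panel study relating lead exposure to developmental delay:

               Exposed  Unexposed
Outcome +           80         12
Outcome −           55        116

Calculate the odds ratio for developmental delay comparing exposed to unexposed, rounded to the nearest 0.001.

14.061

Reading the table with exposure as columns: a = 80 (Exposed, case), b = 55 (Exposed, non-case), c = 12 (Unexposed, case), d = 116.
OR = (a·d)/(b·c) = (80 × 116) / (55 × 12) = 9280 / 660 = 14.06061
The odds of developmental delay are about 14.06 times as high in the exposed group.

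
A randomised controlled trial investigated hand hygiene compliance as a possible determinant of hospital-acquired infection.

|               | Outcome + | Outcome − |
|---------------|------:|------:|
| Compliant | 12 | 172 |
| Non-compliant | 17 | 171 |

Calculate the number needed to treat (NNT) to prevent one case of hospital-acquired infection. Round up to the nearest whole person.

Risk in treated group = 12/184 = 0.06522; risk in control = 17/188 = 0.09043.
Absolute risk reduction = 0.09043 − 0.06522 = 0.02521
NNT = 1 / ARR = 1 / 0.02521 = 39.670 → round up → 40

40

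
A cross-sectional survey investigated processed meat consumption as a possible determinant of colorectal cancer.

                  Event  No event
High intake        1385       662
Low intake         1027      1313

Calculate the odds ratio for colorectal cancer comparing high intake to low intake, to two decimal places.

Cells: a = 1385, b = 662, c = 1027, d = 1313.
OR = (a·d)/(b·c) = (1385 × 1313) / (662 × 1027) = 1818505 / 679874 = 2.67477
The odds of colorectal cancer are about 2.67 times as high in the high intake group.

2.67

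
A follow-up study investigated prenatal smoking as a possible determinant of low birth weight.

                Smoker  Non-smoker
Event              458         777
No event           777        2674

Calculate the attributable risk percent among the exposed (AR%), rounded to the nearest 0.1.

Reading the table with exposure as columns: a = 458 (Smoker, case), b = 777 (Smoker, non-case), c = 777 (Non-smoker, case), d = 2674.
Risk in exposed = 458/1235 = 0.37085; risk in unexposed = 777/3451 = 0.22515.
RR = 0.37085/0.22515 = 1.64711
AR% = (RR − 1)/RR × 100 = (1.64711 − 1)/1.64711 × 100 = 39.2876%

39.3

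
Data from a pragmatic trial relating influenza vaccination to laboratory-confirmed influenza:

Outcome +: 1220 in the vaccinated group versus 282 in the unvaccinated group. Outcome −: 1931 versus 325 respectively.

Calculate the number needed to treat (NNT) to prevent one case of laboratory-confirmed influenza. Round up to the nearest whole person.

Risk in treated group = 1220/3151 = 0.38718; risk in control = 282/607 = 0.46458.
Absolute risk reduction = 0.46458 − 0.38718 = 0.07740
NNT = 1 / ARR = 1 / 0.07740 = 12.920 → round up → 13

13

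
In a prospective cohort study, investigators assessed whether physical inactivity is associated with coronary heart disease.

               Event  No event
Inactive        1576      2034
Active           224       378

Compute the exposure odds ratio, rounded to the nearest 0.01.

1.31

Cells: a = 1576, b = 2034, c = 224, d = 378.
OR = (a·d)/(b·c) = (1576 × 378) / (2034 × 224) = 595728 / 455616 = 1.30752
The odds of coronary heart disease are about 1.31 times as high in the inactive group.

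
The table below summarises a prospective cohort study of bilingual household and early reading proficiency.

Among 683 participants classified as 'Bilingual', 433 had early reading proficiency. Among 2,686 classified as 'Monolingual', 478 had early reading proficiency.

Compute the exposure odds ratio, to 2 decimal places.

8.00

From the description: a = 433, b = 250, c = 478, d = 2208.
OR = (a·d)/(b·c) = (433 × 2208) / (250 × 478) = 956064 / 119500 = 8.00054
The odds of early reading proficiency are about 8.00 times as high in the bilingual group.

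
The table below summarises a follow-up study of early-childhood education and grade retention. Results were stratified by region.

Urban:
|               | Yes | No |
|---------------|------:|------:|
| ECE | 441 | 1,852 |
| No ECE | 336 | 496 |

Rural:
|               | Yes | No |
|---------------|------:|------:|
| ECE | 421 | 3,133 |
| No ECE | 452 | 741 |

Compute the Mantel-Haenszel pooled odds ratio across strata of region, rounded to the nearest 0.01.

OR_MH = Σ(aᵢdᵢ/nᵢ) / Σ(bᵢcᵢ/nᵢ), where nᵢ is the stratum total.
Stratum 1 (Urban): n = 3125; a·d/n = 441·496/3125 = 69.9955; b·c/n = 1852·336/3125 = 199.1270
Stratum 2 (Rural): n = 4747; a·d/n = 421·741/4747 = 65.7175; b·c/n = 3133·452/4747 = 298.3181
OR_MH = (69.9955 + 65.7175) / (199.1270 + 298.3181) = 135.7130 / 497.4451 = 0.27282

0.27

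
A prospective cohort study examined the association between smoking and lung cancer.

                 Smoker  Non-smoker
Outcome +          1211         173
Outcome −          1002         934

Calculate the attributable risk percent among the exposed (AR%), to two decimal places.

71.44

Reading the table with exposure as columns: a = 1211 (Smoker, case), b = 1002 (Smoker, non-case), c = 173 (Non-smoker, case), d = 934.
Risk in exposed = 1211/2213 = 0.54722; risk in unexposed = 173/1107 = 0.15628.
RR = 0.54722/0.15628 = 3.50158
AR% = (RR − 1)/RR × 100 = (3.50158 − 1)/3.50158 × 100 = 71.4415%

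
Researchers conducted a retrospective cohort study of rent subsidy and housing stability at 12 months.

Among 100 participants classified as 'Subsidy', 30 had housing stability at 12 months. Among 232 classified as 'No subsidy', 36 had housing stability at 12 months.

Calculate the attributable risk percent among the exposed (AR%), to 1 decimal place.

48.3

From the description: a = 30, b = 70, c = 36, d = 196.
Risk in exposed = 30/100 = 0.30000; risk in unexposed = 36/232 = 0.15517.
RR = 0.30000/0.15517 = 1.93333
AR% = (RR − 1)/RR × 100 = (1.93333 − 1)/1.93333 × 100 = 48.2759%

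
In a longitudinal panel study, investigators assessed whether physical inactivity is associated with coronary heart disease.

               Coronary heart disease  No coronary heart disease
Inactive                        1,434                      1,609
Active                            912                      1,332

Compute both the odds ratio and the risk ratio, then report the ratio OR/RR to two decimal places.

1.12

Cells: a = 1434, b = 1609, c = 912, d = 1332.
OR = (1434·1332)/(1609·912) = 1910088/1467408 = 1.30167
Risk in exposed = 1434/3043 = 0.47125; risk in unexposed = 912/2244 = 0.40642; RR = 1.15951
OR/RR = 1.30167 / 1.15951 = 1.12261
The outcome is not rare, so the OR lies further from 1 than the RR.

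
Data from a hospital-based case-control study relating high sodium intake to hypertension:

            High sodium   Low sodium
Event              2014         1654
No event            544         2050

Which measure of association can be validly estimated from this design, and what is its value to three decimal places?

4.589

Reading the table with exposure as columns: a = 2014 (High sodium, case), b = 544 (High sodium, non-case), c = 1654 (Low sodium, case), d = 2050.
This is a hospital-based case-control study: participants were sampled on outcome status, so risks in the source population cannot be estimated directly — relative risk is not valid here. The odds ratio is the appropriate measure.
OR = (a·d)/(b·c) = (2014 × 2050) / (544 × 1654) = 4128700 / 899776 = 4.58859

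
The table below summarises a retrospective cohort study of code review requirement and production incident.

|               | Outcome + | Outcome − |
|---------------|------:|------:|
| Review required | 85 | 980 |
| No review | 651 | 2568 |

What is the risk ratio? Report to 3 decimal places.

0.395

Cells: a = 85, b = 980, c = 651, d = 2568.
Risk in exposed = 85/1065 = 0.07981; risk in unexposed = 651/3219 = 0.20224.
RR = 0.07981 / 0.20224 = 0.39465
The risk is 61% lower among the exposed than among the unexposed.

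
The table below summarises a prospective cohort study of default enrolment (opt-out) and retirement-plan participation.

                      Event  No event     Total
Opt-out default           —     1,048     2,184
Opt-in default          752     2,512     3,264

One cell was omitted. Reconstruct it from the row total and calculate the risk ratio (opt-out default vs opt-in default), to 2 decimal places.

2.26

The missing cell is in the exposed row: 2184 − 1048 = 1136.
So a = 1136, b = 1048, c = 752, d = 2512.
RR = [a/(a+b)] / [c/(c+d)] = (1136/2184) / (752/3264) = 0.52015/0.23039 = 2.25766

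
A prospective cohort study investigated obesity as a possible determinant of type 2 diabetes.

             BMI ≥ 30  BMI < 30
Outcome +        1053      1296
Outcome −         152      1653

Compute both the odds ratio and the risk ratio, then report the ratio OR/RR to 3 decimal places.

4.444

Reading the table with exposure as columns: a = 1053 (BMI ≥ 30, case), b = 152 (BMI ≥ 30, non-case), c = 1296 (BMI < 30, case), d = 1653.
OR = (1053·1653)/(152·1296) = 1740609/196992 = 8.83594
Risk in exposed = 1053/1205 = 0.87386; risk in unexposed = 1296/2949 = 0.43947; RR = 1.98843
OR/RR = 8.83594 / 1.98843 = 4.44367
The outcome is not rare, so the OR lies further from 1 than the RR.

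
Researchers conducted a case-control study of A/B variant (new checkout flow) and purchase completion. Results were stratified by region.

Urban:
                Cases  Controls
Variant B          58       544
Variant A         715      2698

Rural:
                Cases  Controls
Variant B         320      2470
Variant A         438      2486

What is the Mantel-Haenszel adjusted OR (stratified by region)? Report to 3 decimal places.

OR_MH = Σ(aᵢdᵢ/nᵢ) / Σ(bᵢcᵢ/nᵢ), where nᵢ is the stratum total.
Stratum 1 (Urban): n = 4015; a·d/n = 58·2698/4015 = 38.9748; b·c/n = 544·715/4015 = 96.8767
Stratum 2 (Rural): n = 5714; a·d/n = 320·2486/5714 = 139.2230; b·c/n = 2470·438/5714 = 189.3350
OR_MH = (38.9748 + 139.2230) / (96.8767 + 189.3350) = 178.1978 / 286.2117 = 0.62261

0.623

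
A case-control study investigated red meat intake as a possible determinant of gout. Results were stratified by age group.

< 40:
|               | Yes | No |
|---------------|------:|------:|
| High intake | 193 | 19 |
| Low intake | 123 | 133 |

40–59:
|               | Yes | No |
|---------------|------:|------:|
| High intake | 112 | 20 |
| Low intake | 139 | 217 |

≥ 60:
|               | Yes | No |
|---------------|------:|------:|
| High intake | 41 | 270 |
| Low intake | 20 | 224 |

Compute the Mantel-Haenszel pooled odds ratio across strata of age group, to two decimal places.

5.94

OR_MH = Σ(aᵢdᵢ/nᵢ) / Σ(bᵢcᵢ/nᵢ), where nᵢ is the stratum total.
Stratum 1 (< 40): n = 468; a·d/n = 193·133/468 = 54.8483; b·c/n = 19·123/468 = 4.9936
Stratum 2 (40–59): n = 488; a·d/n = 112·217/488 = 49.8033; b·c/n = 20·139/488 = 5.6967
Stratum 3 (≥ 60): n = 555; a·d/n = 41·224/555 = 16.5477; b·c/n = 270·20/555 = 9.7297
OR_MH = (54.8483 + 49.8033 + 16.5477) / (4.9936 + 5.6967 + 9.7297) = 121.1993 / 20.4200 = 5.93531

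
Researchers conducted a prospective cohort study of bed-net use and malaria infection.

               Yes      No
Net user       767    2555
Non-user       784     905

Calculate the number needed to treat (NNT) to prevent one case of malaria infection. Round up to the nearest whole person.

Risk in treated group = 767/3322 = 0.23089; risk in control = 784/1689 = 0.46418.
Absolute risk reduction = 0.46418 − 0.23089 = 0.23329
NNT = 1 / ARR = 1 / 0.23329 = 4.286 → round up → 5

5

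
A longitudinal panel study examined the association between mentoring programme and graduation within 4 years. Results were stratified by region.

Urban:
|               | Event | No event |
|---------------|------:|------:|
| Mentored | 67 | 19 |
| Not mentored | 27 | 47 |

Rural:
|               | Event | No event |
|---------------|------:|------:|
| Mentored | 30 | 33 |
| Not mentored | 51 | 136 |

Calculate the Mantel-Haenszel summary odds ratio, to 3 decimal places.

3.622

OR_MH = Σ(aᵢdᵢ/nᵢ) / Σ(bᵢcᵢ/nᵢ), where nᵢ is the stratum total.
Stratum 1 (Urban): n = 160; a·d/n = 67·47/160 = 19.6812; b·c/n = 19·27/160 = 3.2062
Stratum 2 (Rural): n = 250; a·d/n = 30·136/250 = 16.3200; b·c/n = 33·51/250 = 6.7320
OR_MH = (19.6812 + 16.3200) / (3.2062 + 6.7320) = 36.0012 / 9.9383 = 3.62249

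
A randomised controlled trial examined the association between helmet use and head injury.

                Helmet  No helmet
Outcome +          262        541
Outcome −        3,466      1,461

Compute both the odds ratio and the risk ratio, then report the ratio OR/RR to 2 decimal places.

Reading the table with exposure as columns: a = 262 (Helmet, case), b = 3466 (Helmet, non-case), c = 541 (No helmet, case), d = 1461.
OR = (262·1461)/(3466·541) = 382782/1875106 = 0.20414
Risk in exposed = 262/3728 = 0.07028; risk in unexposed = 541/2002 = 0.27023; RR = 0.26007
OR/RR = 0.20414 / 0.26007 = 0.78493
The outcome is not rare, so the OR lies further from 1 than the RR.

0.78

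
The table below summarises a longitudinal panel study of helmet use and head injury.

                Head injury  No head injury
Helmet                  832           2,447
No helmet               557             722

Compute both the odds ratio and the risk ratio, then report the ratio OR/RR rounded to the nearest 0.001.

Cells: a = 832, b = 2447, c = 557, d = 722.
OR = (832·722)/(2447·557) = 600704/1362979 = 0.44073
Risk in exposed = 832/3279 = 0.25374; risk in unexposed = 557/1279 = 0.43550; RR = 0.58264
OR/RR = 0.44073 / 0.58264 = 0.75644
The outcome is not rare, so the OR lies further from 1 than the RR.

0.756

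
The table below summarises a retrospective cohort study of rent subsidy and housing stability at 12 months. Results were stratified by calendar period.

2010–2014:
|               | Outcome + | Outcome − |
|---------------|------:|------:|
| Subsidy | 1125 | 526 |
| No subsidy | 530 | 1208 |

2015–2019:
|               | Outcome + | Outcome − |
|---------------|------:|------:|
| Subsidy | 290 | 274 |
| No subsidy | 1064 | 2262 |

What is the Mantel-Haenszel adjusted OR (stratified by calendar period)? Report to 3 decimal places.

OR_MH = Σ(aᵢdᵢ/nᵢ) / Σ(bᵢcᵢ/nᵢ), where nᵢ is the stratum total.
Stratum 1 (2010–2014): n = 3389; a·d/n = 1125·1208/3389 = 401.0032; b·c/n = 526·530/3389 = 82.2603
Stratum 2 (2015–2019): n = 3890; a·d/n = 290·2262/3890 = 168.6324; b·c/n = 274·1064/3890 = 74.9450
OR_MH = (401.0032 + 168.6324) / (82.2603 + 74.9450) = 569.6356 / 157.2052 = 3.62352

3.624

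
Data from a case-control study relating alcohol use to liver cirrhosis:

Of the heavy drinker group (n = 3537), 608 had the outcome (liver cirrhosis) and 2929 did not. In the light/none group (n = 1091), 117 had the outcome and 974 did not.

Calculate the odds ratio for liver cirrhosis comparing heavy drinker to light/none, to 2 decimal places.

From the description: a = 608, b = 2929, c = 117, d = 974.
OR = (a·d)/(b·c) = (608 × 974) / (2929 × 117) = 592192 / 342693 = 1.72805
The odds of liver cirrhosis are about 1.73 times as high in the heavy drinker group.

1.73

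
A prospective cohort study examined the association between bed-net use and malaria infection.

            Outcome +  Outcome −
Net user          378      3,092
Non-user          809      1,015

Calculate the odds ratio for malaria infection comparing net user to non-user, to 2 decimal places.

Cells: a = 378, b = 3092, c = 809, d = 1015.
OR = (a·d)/(b·c) = (378 × 1015) / (3092 × 809) = 383670 / 2501428 = 0.15338
Exposure is associated with lower odds of malaria infection (OR = 0.15 < 1).

0.15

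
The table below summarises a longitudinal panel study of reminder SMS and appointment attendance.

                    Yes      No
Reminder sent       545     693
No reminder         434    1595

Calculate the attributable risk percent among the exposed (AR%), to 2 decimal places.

51.41

Cells: a = 545, b = 693, c = 434, d = 1595.
Risk in exposed = 545/1238 = 0.44023; risk in unexposed = 434/2029 = 0.21390.
RR = 0.44023/0.21390 = 2.05811
AR% = (RR − 1)/RR × 100 = (2.05811 − 1)/2.05811 × 100 = 51.4117%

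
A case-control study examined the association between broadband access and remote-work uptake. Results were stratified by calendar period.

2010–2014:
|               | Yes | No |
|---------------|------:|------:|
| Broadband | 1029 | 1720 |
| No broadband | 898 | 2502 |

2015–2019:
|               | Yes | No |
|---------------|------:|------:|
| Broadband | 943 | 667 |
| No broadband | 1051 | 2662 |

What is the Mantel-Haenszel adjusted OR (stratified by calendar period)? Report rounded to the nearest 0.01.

OR_MH = Σ(aᵢdᵢ/nᵢ) / Σ(bᵢcᵢ/nᵢ), where nᵢ is the stratum total.
Stratum 1 (2010–2014): n = 6149; a·d/n = 1029·2502/6149 = 418.6954; b·c/n = 1720·898/6149 = 251.1888
Stratum 2 (2015–2019): n = 5323; a·d/n = 943·2662/5323 = 471.5886; b·c/n = 667·1051/5323 = 131.6958
OR_MH = (418.6954 + 471.5886) / (251.1888 + 131.6958) = 890.2840 / 382.8847 = 2.32520

2.33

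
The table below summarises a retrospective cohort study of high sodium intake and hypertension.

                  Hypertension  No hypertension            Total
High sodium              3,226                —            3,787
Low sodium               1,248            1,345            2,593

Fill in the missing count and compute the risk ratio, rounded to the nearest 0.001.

1.770

The missing cell is in the exposed row: 3787 − 3226 = 561.
So a = 3226, b = 561, c = 1248, d = 1345.
RR = [a/(a+b)] / [c/(c+d)] = (3226/3787) / (1248/2593) = 0.85186/0.48130 = 1.76993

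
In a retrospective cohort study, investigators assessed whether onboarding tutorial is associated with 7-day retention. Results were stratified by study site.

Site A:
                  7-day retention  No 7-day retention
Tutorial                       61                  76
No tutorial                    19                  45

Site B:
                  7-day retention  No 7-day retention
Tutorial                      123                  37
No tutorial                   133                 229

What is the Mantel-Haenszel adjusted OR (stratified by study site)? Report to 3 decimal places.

4.071

OR_MH = Σ(aᵢdᵢ/nᵢ) / Σ(bᵢcᵢ/nᵢ), where nᵢ is the stratum total.
Stratum 1 (Site A): n = 201; a·d/n = 61·45/201 = 13.6567; b·c/n = 76·19/201 = 7.1841
Stratum 2 (Site B): n = 522; a·d/n = 123·229/522 = 53.9598; b·c/n = 37·133/522 = 9.4272
OR_MH = (13.6567 + 53.9598) / (7.1841 + 9.4272) = 67.6165 / 16.6113 = 4.07052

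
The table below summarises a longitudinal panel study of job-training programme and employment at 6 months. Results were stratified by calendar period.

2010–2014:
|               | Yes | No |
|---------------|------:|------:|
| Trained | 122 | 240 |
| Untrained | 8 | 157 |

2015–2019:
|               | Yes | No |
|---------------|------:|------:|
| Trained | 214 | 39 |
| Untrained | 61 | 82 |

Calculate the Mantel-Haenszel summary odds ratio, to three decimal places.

8.358

OR_MH = Σ(aᵢdᵢ/nᵢ) / Σ(bᵢcᵢ/nᵢ), where nᵢ is the stratum total.
Stratum 1 (2010–2014): n = 527; a·d/n = 122·157/527 = 36.3454; b·c/n = 240·8/527 = 3.6433
Stratum 2 (2015–2019): n = 396; a·d/n = 214·82/396 = 44.3131; b·c/n = 39·61/396 = 6.0076
OR_MH = (36.3454 + 44.3131) / (3.6433 + 6.0076) = 80.6585 / 9.6508 = 8.35766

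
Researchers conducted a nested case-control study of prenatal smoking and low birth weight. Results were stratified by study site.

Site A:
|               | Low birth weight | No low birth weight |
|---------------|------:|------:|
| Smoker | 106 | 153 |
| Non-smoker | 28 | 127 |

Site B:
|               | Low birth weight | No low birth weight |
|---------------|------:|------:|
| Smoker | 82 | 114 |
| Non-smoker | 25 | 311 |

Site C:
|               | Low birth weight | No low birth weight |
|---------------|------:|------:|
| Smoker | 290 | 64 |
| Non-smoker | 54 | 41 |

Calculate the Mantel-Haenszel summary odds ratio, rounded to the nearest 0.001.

OR_MH = Σ(aᵢdᵢ/nᵢ) / Σ(bᵢcᵢ/nᵢ), where nᵢ is the stratum total.
Stratum 1 (Site A): n = 414; a·d/n = 106·127/414 = 32.5169; b·c/n = 153·28/414 = 10.3478
Stratum 2 (Site B): n = 532; a·d/n = 82·311/532 = 47.9361; b·c/n = 114·25/532 = 5.3571
Stratum 3 (Site C): n = 449; a·d/n = 290·41/449 = 26.4811; b·c/n = 64·54/449 = 7.6971
OR_MH = (32.5169 + 47.9361 + 26.4811) / (10.3478 + 5.3571 + 7.6971) = 106.9341 / 23.4021 = 4.56943

4.569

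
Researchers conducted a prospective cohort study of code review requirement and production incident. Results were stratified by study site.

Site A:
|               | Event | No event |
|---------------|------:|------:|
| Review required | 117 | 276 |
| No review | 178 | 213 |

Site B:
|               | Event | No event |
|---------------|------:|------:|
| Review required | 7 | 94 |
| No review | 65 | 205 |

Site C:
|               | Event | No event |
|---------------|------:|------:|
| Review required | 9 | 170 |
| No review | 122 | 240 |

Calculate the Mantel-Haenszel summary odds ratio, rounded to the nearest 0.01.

0.34

OR_MH = Σ(aᵢdᵢ/nᵢ) / Σ(bᵢcᵢ/nᵢ), where nᵢ is the stratum total.
Stratum 1 (Site A): n = 784; a·d/n = 117·213/784 = 31.7870; b·c/n = 276·178/784 = 62.6633
Stratum 2 (Site B): n = 371; a·d/n = 7·205/371 = 3.8679; b·c/n = 94·65/371 = 16.4690
Stratum 3 (Site C): n = 541; a·d/n = 9·240/541 = 3.9926; b·c/n = 170·122/541 = 38.3364
OR_MH = (31.7870 + 3.8679 + 3.9926) / (62.6633 + 16.4690 + 38.3364) = 39.6475 / 117.4687 = 0.33752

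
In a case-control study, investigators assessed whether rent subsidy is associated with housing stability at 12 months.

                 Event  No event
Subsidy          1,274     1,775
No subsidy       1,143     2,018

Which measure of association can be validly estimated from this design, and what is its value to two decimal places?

1.27

Cells: a = 1274, b = 1775, c = 1143, d = 2018.
This is a case-control study: participants were sampled on outcome status, so risks in the source population cannot be estimated directly — relative risk is not valid here. The odds ratio is the appropriate measure.
OR = (a·d)/(b·c) = (1274 × 2018) / (1775 × 1143) = 2570932 / 2028825 = 1.26720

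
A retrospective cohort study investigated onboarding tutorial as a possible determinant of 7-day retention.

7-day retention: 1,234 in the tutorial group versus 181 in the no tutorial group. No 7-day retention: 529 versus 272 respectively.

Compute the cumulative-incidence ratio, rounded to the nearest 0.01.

1.75

From the description: a = 1234, b = 529, c = 181, d = 272.
Risk in exposed = 1234/1763 = 0.69994; risk in unexposed = 181/453 = 0.39956.
RR = 0.69994 / 0.39956 = 1.75179
The risk among the exposed is 1.75 times that among the unexposed.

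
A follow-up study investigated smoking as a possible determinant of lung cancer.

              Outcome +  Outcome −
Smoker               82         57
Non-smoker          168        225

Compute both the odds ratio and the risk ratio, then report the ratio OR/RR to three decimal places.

1.396

Cells: a = 82, b = 57, c = 168, d = 225.
OR = (82·225)/(57·168) = 18450/9576 = 1.92669
Risk in exposed = 82/139 = 0.58993; risk in unexposed = 168/393 = 0.42748; RR = 1.38001
OR/RR = 1.92669 / 1.38001 = 1.39614
The outcome is not rare, so the OR lies further from 1 than the RR.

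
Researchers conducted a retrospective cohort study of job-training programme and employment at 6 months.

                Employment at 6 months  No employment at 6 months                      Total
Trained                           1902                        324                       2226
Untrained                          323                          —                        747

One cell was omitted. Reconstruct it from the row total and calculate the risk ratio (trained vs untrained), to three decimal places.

The missing cell is in the unexposed row: 747 − 323 = 424.
So a = 1902, b = 324, c = 323, d = 424.
RR = [a/(a+b)] / [c/(c+d)] = (1902/2226) / (323/747) = 0.85445/0.43240 = 1.97608

1.976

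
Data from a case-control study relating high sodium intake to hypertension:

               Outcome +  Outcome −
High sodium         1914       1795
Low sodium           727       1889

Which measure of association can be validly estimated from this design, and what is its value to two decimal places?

Cells: a = 1914, b = 1795, c = 727, d = 1889.
This is a case-control study: participants were sampled on outcome status, so risks in the source population cannot be estimated directly — relative risk is not valid here. The odds ratio is the appropriate measure.
OR = (a·d)/(b·c) = (1914 × 1889) / (1795 × 727) = 3615546 / 1304965 = 2.77061

2.77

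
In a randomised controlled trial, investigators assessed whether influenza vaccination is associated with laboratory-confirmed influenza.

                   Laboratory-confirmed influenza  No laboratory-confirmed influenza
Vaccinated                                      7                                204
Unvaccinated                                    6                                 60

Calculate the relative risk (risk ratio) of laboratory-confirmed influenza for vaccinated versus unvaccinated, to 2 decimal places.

0.36

Cells: a = 7, b = 204, c = 6, d = 60.
Risk in exposed = 7/211 = 0.03318; risk in unexposed = 6/66 = 0.09091.
RR = 0.03318 / 0.09091 = 0.36493
The risk is 64% lower among the exposed than among the unexposed.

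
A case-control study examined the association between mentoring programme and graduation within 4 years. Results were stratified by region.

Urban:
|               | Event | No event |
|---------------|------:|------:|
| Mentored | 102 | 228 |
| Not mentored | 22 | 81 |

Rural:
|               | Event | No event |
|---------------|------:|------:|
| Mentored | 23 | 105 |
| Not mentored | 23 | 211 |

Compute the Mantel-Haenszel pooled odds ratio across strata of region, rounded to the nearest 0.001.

OR_MH = Σ(aᵢdᵢ/nᵢ) / Σ(bᵢcᵢ/nᵢ), where nᵢ is the stratum total.
Stratum 1 (Urban): n = 433; a·d/n = 102·81/433 = 19.0808; b·c/n = 228·22/433 = 11.5843
Stratum 2 (Rural): n = 362; a·d/n = 23·211/362 = 13.4061; b·c/n = 105·23/362 = 6.6713
OR_MH = (19.0808 + 13.4061) / (11.5843 + 6.6713) = 32.4869 / 18.2556 = 1.77956

1.780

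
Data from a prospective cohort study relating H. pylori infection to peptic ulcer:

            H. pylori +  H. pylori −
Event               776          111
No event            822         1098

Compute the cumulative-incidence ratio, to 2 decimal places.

5.29

Reading the table with exposure as columns: a = 776 (H. pylori +, case), b = 822 (H. pylori +, non-case), c = 111 (H. pylori −, case), d = 1098.
Risk in exposed = 776/1598 = 0.48561; risk in unexposed = 111/1209 = 0.09181.
RR = 0.48561 / 0.09181 = 5.28918
The risk among the exposed is 5.29 times that among the unexposed.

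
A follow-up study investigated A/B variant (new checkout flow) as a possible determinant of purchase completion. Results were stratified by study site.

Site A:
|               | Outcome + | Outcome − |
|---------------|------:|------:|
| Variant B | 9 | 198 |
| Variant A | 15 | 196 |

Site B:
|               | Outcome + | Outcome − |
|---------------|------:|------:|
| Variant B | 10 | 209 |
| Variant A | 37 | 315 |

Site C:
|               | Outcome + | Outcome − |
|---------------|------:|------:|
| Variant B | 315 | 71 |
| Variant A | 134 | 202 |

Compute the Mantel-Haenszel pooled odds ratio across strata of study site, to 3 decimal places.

OR_MH = Σ(aᵢdᵢ/nᵢ) / Σ(bᵢcᵢ/nᵢ), where nᵢ is the stratum total.
Stratum 1 (Site A): n = 418; a·d/n = 9·196/418 = 4.2201; b·c/n = 198·15/418 = 7.1053
Stratum 2 (Site B): n = 571; a·d/n = 10·315/571 = 5.5166; b·c/n = 209·37/571 = 13.5429
Stratum 3 (Site C): n = 722; a·d/n = 315·202/722 = 88.1302; b·c/n = 71·134/722 = 13.1773
OR_MH = (4.2201 + 5.5166 + 88.1302) / (7.1053 + 13.5429 + 13.1773) = 97.8669 / 33.8255 = 2.89329

2.893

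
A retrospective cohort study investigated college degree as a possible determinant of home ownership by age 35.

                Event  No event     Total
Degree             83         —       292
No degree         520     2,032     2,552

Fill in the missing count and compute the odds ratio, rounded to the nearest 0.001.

The missing cell is in the exposed row: 292 − 83 = 209.
So a = 83, b = 209, c = 520, d = 2032.
OR = (a·d)/(b·c) = (83 × 2032) / (209 × 520) = 168656 / 108680 = 1.55186

1.552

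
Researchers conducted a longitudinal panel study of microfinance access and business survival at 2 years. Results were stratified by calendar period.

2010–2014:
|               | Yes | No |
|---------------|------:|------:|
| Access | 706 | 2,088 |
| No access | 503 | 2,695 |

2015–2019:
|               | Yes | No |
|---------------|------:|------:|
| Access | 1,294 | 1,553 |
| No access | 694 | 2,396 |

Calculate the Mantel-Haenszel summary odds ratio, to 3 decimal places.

OR_MH = Σ(aᵢdᵢ/nᵢ) / Σ(bᵢcᵢ/nᵢ), where nᵢ is the stratum total.
Stratum 1 (2010–2014): n = 5992; a·d/n = 706·2695/5992 = 317.5350; b·c/n = 2088·503/5992 = 175.2777
Stratum 2 (2015–2019): n = 5937; a·d/n = 1294·2396/5937 = 522.2207; b·c/n = 1553·694/5937 = 181.5365
OR_MH = (317.5350 + 522.2207) / (175.2777 + 181.5365) = 839.7557 / 356.8142 = 2.35348

2.353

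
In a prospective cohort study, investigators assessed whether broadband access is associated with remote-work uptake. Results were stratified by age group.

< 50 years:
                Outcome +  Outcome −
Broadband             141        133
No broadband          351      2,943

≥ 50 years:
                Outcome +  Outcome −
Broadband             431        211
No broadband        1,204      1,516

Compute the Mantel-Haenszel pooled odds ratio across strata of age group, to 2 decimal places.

3.50

OR_MH = Σ(aᵢdᵢ/nᵢ) / Σ(bᵢcᵢ/nᵢ), where nᵢ is the stratum total.
Stratum 1 (< 50 years): n = 3568; a·d/n = 141·2943/3568 = 116.3013; b·c/n = 133·351/3568 = 13.0838
Stratum 2 (≥ 50 years): n = 3362; a·d/n = 431·1516/3362 = 194.3474; b·c/n = 211·1204/3362 = 75.5634
OR_MH = (116.3013 + 194.3474) / (13.0838 + 75.5634) = 310.6487 / 88.6472 = 3.50433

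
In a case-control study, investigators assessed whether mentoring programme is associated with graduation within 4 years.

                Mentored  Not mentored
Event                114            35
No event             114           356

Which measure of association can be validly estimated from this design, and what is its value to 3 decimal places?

Reading the table with exposure as columns: a = 114 (Mentored, case), b = 114 (Mentored, non-case), c = 35 (Not mentored, case), d = 356.
This is a case-control study: participants were sampled on outcome status, so risks in the source population cannot be estimated directly — relative risk is not valid here. The odds ratio is the appropriate measure.
OR = (a·d)/(b·c) = (114 × 356) / (114 × 35) = 40584 / 3990 = 10.17143

10.171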